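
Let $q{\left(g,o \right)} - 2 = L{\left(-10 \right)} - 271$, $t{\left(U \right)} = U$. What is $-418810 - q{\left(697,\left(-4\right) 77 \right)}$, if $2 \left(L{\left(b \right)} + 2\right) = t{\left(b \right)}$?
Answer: $-418534$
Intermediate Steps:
$L{\left(b \right)} = -2 + \frac{b}{2}$
$q{\left(g,o \right)} = -276$ ($q{\left(g,o \right)} = 2 + \left(\left(-2 + \frac{1}{2} \left(-10\right)\right) - 271\right) = 2 - 278 = -276$)
$-418810 - q{\left(697,\left(-4\right) 77 \right)} = -418810 - -276 = -418810 + 276 = -418534$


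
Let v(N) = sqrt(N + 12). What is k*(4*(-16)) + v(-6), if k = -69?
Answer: 4416 + sqrt(6) ≈ 4418.5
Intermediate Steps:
v(N) = sqrt(12 + N)
k*(4*(-16)) + v(-6) = -276*(-16) + sqrt(12 - 6) = -69*(-64) + sqrt(6) = 4416 + sqrt(6)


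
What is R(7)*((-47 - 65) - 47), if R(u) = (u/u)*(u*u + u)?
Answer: -8904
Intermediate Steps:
R(u) = u + u² (R(u) = 1*(u² + u) = 1*(u + u²) = u + u²)
R(7)*((-47 - 65) - 47) = (7*(1 + 7))*((-47 - 65) - 47) = (7*8)*(-112 - 47) = 56*(-159) = -8904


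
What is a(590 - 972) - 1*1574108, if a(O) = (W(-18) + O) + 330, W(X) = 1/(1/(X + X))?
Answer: -1574196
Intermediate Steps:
W(X) = 2*X (W(X) = 1/(1/(2*X)) = 2*X)
a(O) = 294 + O (a(O) = (2*(-18) + O) + 330 = (-36 + O) + 330 = 294 + O)
a(590 - 972) - 1*1574108 = (294 + (590 - 972)) - 1*1574108 = (294 - 382) - 1574108 = -88 - 1574108 = -1574196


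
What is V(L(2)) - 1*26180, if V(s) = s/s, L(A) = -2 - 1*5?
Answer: -26179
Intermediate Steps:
L(A) = -7 (L(A) = -2 - 5 = -7)
V(s) = 1
V(L(2)) - 1*26180 = 1 - 1*26180 = 1 - 26180 = -26179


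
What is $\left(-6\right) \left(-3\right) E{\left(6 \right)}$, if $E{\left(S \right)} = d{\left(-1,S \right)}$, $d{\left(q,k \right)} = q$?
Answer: $-18$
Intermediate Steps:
$E{\left(S \right)} = -1$
$\left(-6\right) \left(-3\right) E{\left(6 \right)} = \left(-6\right) \left(-3\right) \left(-1\right) = 18 \left(-1\right) = -18$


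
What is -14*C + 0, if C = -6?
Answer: 84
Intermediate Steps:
-14*C + 0 = -14*(-6) + 0 = 84 + 0 = 84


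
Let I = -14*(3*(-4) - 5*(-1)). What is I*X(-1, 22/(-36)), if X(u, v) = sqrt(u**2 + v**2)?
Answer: 49*sqrt(445)/9 ≈ 114.85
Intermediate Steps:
I = 98 (I = -14*(-12 + 5) = -14*(-7) = 98)
I*X(-1, 22/(-36)) = 98*sqrt((-1)**2 + (22/(-36))**2) = 98*sqrt(1 + (22*(-1/36))**2) = 98*sqrt(1 + (-11/18)**2) = 98*sqrt(1 + 121/324) = 98*sqrt(445/324) = 98*(sqrt(445)/18) = 49*sqrt(445)/9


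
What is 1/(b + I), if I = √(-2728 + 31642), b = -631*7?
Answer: -4417/19480975 - √28914/19480975 ≈ -0.00023546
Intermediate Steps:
b = -4417
I = √28914 ≈ 170.04
1/(b + I) = 1/(-4417 + √28914)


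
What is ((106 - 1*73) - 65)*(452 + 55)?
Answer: -16224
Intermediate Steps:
((106 - 1*73) - 65)*(452 + 55) = ((106 - 73) - 65)*507 = (33 - 65)*507 = -32*507 = -16224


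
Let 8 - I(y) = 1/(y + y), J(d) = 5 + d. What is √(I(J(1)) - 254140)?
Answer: 89*I*√1155/6 ≈ 504.12*I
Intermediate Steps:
I(y) = 8 - 1/(2*y) (I(y) = 8 - 1/(y + y) = 8 - 1/(2*y))
√(I(J(1)) - 254140) = √((8 - 1/(2*(5 + 1))) - 254140) = √((8 - ½/6) - 254140) = √((8 - ½*⅙) - 254140) = √((8 - 1/12) - 254140) = √(95/12 - 254140) = √(-3049585/12) = 89*I*√1155/6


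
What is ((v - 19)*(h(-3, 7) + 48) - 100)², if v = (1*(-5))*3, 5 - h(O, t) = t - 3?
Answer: 3118756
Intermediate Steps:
h(O, t) = 8 - t (h(O, t) = 5 - (t - 3) = 5 - (-3 + t) = 5 + (3 - t) = 8 - t)
v = -15 (v = -5*3 = -15)
((v - 19)*(h(-3, 7) + 48) - 100)² = ((-15 - 19)*((8 - 1*7) + 48) - 100)² = (-34*((8 - 7) + 48) - 100)² = (-34*(1 + 48) - 100)² = (-34*49 - 100)² = (-1666 - 100)² = (-1766)² = 3118756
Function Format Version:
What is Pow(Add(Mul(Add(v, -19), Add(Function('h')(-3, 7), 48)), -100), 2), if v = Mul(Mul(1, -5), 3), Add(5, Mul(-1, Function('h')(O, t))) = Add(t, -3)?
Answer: 3118756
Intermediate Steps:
Function('h')(O, t) = Add(8, Mul(-1, t)) (Function('h')(O, t) = Add(5, Mul(-1, Add(t, -3))) = Add(5, Mul(-1, Add(-3, t))) = Add(5, Add(3, Mul(-1, t))) = Add(8, Mul(-1, t)))
v = -15 (v = Mul(-5, 3) = -15)
Pow(Add(Mul(Add(v, -19), Add(Function('h')(-3, 7), 48)), -100), 2) = Pow(Add(Mul(Add(-15, -19), Add(Add(8, Mul(-1, 7)), 48)), -100), 2) = Pow(Add(Mul(-34, Add(Add(8, -7), 48)), -100), 2) = Pow(Add(Mul(-34, Add(1, 48)), -100), 2) = Pow(Add(Mul(-34, 49), -100), 2) = Pow(Add(-1666, -100), 2) = Pow(-1766, 2) = 3118756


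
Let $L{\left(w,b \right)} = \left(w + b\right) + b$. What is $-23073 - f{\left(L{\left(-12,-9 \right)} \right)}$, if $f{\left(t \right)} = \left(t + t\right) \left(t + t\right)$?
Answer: $-26673$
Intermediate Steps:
$L{\left(w,b \right)} = w + 2 b$ ($L{\left(w,b \right)} = \left(b + w\right) + b = w + 2 b$)
$f{\left(t \right)} = 4 t^{2}$ ($f{\left(t \right)} = 2 t 2 t = 4 t^{2}$)
$-23073 - f{\left(L{\left(-12,-9 \right)} \right)} = -23073 - 4 \left(-12 + 2 \left(-9\right)\right)^{2} = -23073 - 4 \left(-12 - 18\right)^{2} = -23073 - 4 \left(-30\right)^{2} = -23073 - 4 \cdot 900 = -23073 - 3600 = -26673$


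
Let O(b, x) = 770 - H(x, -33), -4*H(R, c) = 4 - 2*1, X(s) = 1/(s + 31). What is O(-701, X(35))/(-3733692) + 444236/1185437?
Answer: 3315454040207/8852113286808 ≈ 0.37454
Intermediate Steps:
X(s) = 1/(31 + s)
H(R, c) = -½ (H(R, c) = -(4 - 2*1)/4 = -(4 - 2)/4 = -¼*2 = -½)
O(b, x) = 1541/2 (O(b, x) = 770 - 1*(-½) = 770 + ½ = 1541/2)
O(-701, X(35))/(-3733692) + 444236/1185437 = (1541/2)/(-3733692) + 444236/1185437 = (1541/2)*(-1/3733692) + 444236*(1/1185437) = -1541/7467384 + 444236/1185437 = 3315454040207/8852113286808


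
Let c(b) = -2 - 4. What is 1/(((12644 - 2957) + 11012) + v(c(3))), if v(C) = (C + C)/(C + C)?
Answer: 1/20700 ≈ 4.8309e-5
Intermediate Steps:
c(b) = -6
v(C) = 1 (v(C) = (2*C)/((2*C)) = (2*C)*(1/(2*C)) = 1)
1/(((12644 - 2957) + 11012) + v(c(3))) = 1/(((12644 - 2957) + 11012) + 1) = 1/((9687 + 11012) + 1) = 1/(20699 + 1) = 1/20700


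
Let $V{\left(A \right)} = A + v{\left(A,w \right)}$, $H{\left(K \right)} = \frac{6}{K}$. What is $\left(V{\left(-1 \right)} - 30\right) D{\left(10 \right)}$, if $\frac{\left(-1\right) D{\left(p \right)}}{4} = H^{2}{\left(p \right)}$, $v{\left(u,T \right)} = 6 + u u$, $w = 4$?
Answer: $\frac{864}{25} \approx 34.56$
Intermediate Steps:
$v{\left(u,T \right)} = 6 + u^{2}$
$V{\left(A \right)} = 6 + A + A^{2}$ ($V{\left(A \right)} = A + \left(6 + A^{2}\right) = 6 + A + A^{2}$)
$D{\left(p \right)} = - \frac{144}{p^{2}}$ ($D{\left(p \right)} = - 4 \left(\frac{6}{p}\right)^{2} = - 4 \frac{36}{p^{2}} = - \frac{144}{p^{2}}$)
$\left(V{\left(-1 \right)} - 30\right) D{\left(10 \right)} = \left(\left(6 - 1 + \left(-1\right)^{2}\right) - 30\right) \left(- \frac{144}{100}\right) = \left(\left(6 - 1 + 1\right) - 30\right) \left(\left(-144\right) \frac{1}{100}\right) = \left(6 - 30\right) \left(- \frac{36}{25}\right) = \left(-24\right) \left(- \frac{36}{25}\right) = \frac{864}{25}$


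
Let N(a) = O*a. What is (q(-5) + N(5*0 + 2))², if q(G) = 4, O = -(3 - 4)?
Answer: 36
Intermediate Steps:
O = 1 (O = -1*(-1) = 1)
N(a) = a (N(a) = 1*a = a)
(q(-5) + N(5*0 + 2))² = (4 + (5*0 + 2))² = (4 + (0 + 2))² = (4 + 2)² = 6² = 36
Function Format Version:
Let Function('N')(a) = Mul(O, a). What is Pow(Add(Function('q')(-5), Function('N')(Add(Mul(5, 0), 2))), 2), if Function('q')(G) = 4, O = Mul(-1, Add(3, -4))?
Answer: 36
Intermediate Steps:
O = 1 (O = Mul(-1, -1) = 1)
Function('N')(a) = a (Function('N')(a) = Mul(1, a) = a)
Pow(Add(Function('q')(-5), Function('N')(Add(Mul(5, 0), 2))), 2) = Pow(Add(4, Add(Mul(5, 0), 2)), 2) = Pow(Add(4, Add(0, 2)), 2) = Pow(Add(4, 2), 2) = Pow(6, 2) = 36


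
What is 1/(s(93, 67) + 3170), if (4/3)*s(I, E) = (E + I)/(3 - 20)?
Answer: 17/53770 ≈ 0.00031616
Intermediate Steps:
s(I, E) = -3*E/68 - 3*I/68 (s(I, E) = 3*((E + I)/(3 - 20))/4 = 3*((E + I)/(-17))/4 = 3*((E + I)*(-1/17))/4 = 3*(-E/17 - I/17)/4 = -3*E/68 - 3*I/68)
1/(s(93, 67) + 3170) = 1/((-3/68*67 - 3/68*93) + 3170) = 1/((-201/68 - 279/68) + 3170) = 1/(-120/17 + 3170) = 1/(53770/17) = 17/53770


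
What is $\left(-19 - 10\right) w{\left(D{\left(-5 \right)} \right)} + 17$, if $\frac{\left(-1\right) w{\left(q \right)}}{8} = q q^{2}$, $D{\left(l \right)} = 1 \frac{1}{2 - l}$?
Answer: $\frac{6063}{343} \approx 17.676$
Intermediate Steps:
$D{\left(l \right)} = \frac{1}{2 - l}$
$w{\left(q \right)} = - 8 q^{3}$ ($w{\left(q \right)} = - 8 q q^{2} = - 8 q^{3}$)
$\left(-19 - 10\right) w{\left(D{\left(-5 \right)} \right)} + 17 = \left(-19 - 10\right) \left(- 8 \left(- \frac{1}{-2 - 5}\right)^{3}\right) + 17 = \left(-19 - 10\right) \left(- 8 \left(- \frac{1}{-7}\right)^{3}\right) + 17 = - 29 \left(- 8 \left(\left(-1\right) \left(- \frac{1}{7}\right)\right)^{3}\right) + 17 = - 29 \left(- \frac{8}{343}\right) + 17 = - 29 \left(\left(-8\right) \frac{1}{343}\right) + 17 = \left(-29\right) \left(- \frac{8}{343}\right) + 17 = \frac{232}{343} + 17 = \frac{6063}{343}$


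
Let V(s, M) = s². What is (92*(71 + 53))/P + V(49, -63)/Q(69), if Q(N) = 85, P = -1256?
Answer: 255747/13345 ≈ 19.164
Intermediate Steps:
(92*(71 + 53))/P + V(49, -63)/Q(69) = (92*(71 + 53))/(-1256) + 49²/85 = (92*124)*(-1/1256) + 2401*(1/85) = 11408*(-1/1256) + 2401/85 = -1426/157 + 2401/85 = 255747/13345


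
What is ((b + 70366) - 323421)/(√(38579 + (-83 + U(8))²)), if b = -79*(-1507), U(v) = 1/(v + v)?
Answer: -194912*√1293017/352641 ≈ -628.50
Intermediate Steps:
U(v) = 1/(2*v)
b = 119053
((b + 70366) - 323421)/(√(38579 + (-83 + U(8))²)) = ((119053 + 70366) - 323421)/(√(38579 + (-83 + (½)/8)²)) = (189419 - 323421)/(√(38579 + (-83 + (½)*(⅛))²)) = -134002/√(38579 + (-83 + 1/16)²) = -134002/√(38579 + (-1327/16)²) = -134002/√(38579 + 1760929/256) = -134002*16*√1293017/3879051 = -194912*√1293017/352641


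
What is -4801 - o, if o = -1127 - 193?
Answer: -3481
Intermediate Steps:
o = -1320
-4801 - o = -4801 - 1*(-1320) = -4801 + 1320 = -3481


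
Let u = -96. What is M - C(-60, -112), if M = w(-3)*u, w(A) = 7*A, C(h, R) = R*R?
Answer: -10528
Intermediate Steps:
C(h, R) = R²
M = 2016 (M = (7*(-3))*(-96) = -21*(-96) = 2016)
M - C(-60, -112) = 2016 - 1*(-112)² = 2016 - 1*12544 = 2016 - 12544 = -10528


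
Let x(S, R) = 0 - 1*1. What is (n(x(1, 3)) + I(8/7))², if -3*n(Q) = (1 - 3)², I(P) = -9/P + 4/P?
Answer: 18769/576 ≈ 32.585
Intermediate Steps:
x(S, R) = -1 (x(S, R) = 0 - 1 = -1)
I(P) = -5/P
n(Q) = -4/3 (n(Q) = -(1 - 3)²/3 = -⅓*(-2)² = -⅓*4 = -4/3)
(n(x(1, 3)) + I(8/7))² = (-4/3 - 5/(8/7))² = (-4/3 - 5/(8*(⅐)))² = (-4/3 - 5/8/7)² = (-4/3 - 5*7/8)² = (-4/3 - 35/8)² = (-137/24)² = 18769/576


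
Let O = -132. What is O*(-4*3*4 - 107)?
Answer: 20460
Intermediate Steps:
O*(-4*3*4 - 107) = -132*(-4*3*4 - 107) = -132*(-12*4 - 107) = -132*(-48 - 107) = -132*(-155) = 20460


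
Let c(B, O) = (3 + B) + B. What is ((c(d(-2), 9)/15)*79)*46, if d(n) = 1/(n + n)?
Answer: 1817/3 ≈ 605.67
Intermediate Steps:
d(n) = 1/(2*n)
c(B, O) = 3 + 2*B
((c(d(-2), 9)/15)*79)*46 = (((3 + 2*((½)/(-2)))/15)*79)*46 = (((3 + 2*((½)*(-½)))*(1/15))*79)*46 = (((3 + 2*(-¼))*(1/15))*79)*46 = (((3 - ½)*(1/15))*79)*46 = (((5/2)*(1/15))*79)*46 = ((⅙)*79)*46 = (79/6)*46 = 1817/3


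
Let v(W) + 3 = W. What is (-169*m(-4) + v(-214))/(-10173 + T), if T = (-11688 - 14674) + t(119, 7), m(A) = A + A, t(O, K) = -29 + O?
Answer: -227/7289 ≈ -0.031143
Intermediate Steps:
v(W) = -3 + W
m(A) = 2*A
T = -26272 (T = (-11688 - 14674) + (-29 + 119) = -26362 + 90 = -26272)
(-169*m(-4) + v(-214))/(-10173 + T) = (-338*(-4) + (-3 - 214))/(-10173 - 26272) = (-169*(-8) - 217)/(-36445) = (1352 - 217)*(-1/36445) = 1135*(-1/36445) = -227/7289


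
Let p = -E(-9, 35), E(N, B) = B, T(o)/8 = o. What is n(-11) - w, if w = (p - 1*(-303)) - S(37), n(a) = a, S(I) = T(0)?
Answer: -279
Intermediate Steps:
T(o) = 8*o
S(I) = 0 (S(I) = 8*0 = 0)
p = -35 (p = -1*35 = -35)
w = 268 (w = (-35 - 1*(-303)) - 1*0 = (-35 + 303) + 0 = 268 + 0 = 268)
n(-11) - w = -11 - 1*268 = -11 - 268 = -279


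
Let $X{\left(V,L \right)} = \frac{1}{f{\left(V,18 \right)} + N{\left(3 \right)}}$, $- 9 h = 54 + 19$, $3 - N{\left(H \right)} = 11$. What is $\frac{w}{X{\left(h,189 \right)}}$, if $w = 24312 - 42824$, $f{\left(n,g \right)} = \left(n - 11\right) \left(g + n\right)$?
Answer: $\frac{295377472}{81} \approx 3.6466 \cdot 10^{6}$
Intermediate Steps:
$f{\left(n,g \right)} = \left(-11 + n\right) \left(g + n\right)$
$N{\left(H \right)} = -8$ ($N{\left(H \right)} = 3 - 11 = -8$)
$w = -18512$ ($w = 24312 - 42824 = -18512$)
$h = - \frac{73}{9}$ ($h = - \frac{54 + 19}{9} = \left(- \frac{1}{9}\right) 73 = - \frac{73}{9} \approx -8.1111$)
$X{\left(V,L \right)} = \frac{1}{-206 + V^{2} + 7 V}$ ($X{\left(V,L \right)} = \frac{1}{\left(V^{2} - 198 - 11 V + 18 V\right) - 8} = \frac{1}{\left(-198 + V^{2} + 7 V\right) - 8} = \frac{1}{-206 + V^{2} + 7 V}$)
$\frac{w}{X{\left(h,189 \right)}} = - \frac{18512}{\frac{1}{-206 + \left(- \frac{73}{9}\right)^{2} + 7 \left(- \frac{73}{9}\right)}} = - \frac{18512}{\frac{1}{-206 + \frac{5329}{81} - \frac{511}{9}}} = - \frac{18512}{\frac{1}{- \frac{15956}{81}}} = - \frac{18512}{- \frac{81}{15956}} = \left(-18512\right) \left(- \frac{15956}{81}\right) = \frac{295377472}{81}$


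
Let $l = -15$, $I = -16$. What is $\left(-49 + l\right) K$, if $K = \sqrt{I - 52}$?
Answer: $- 128 i \sqrt{17} \approx - 527.76 i$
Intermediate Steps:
$K = 2 i \sqrt{17}$ ($K = \sqrt{-16 - 52} = \sqrt{-68} = 2 i \sqrt{17} \approx 8.2462 i$)
$\left(-49 + l\right) K = \left(-49 - 15\right) 2 i \sqrt{17} = - 64 \cdot 2 i \sqrt{17} = - 128 i \sqrt{17}$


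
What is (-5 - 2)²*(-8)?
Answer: -392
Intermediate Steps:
(-5 - 2)²*(-8) = (-7)²*(-8) = 49*(-8) = -392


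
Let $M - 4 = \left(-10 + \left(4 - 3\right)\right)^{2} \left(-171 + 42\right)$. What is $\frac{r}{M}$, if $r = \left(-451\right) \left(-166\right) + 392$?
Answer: $- \frac{75258}{10445} \approx -7.2052$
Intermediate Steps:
$M = -10445$ ($M = 4 + \left(-10 + \left(4 - 3\right)\right)^{2} \left(-171 + 42\right) = 4 + \left(-10 + \left(4 - 3\right)\right)^{2} \left(-129\right) = 4 + \left(-10 + 1\right)^{2} \left(-129\right) = 4 + \left(-9\right)^{2} \left(-129\right) = 4 + 81 \left(-129\right) = 4 - 10449 = -10445$)
$r = 75258$ ($r = 74866 + 392 = 75258$)
$\frac{r}{M} = \frac{75258}{-10445} = 75258 \left(- \frac{1}{10445}\right) = - \frac{75258}{10445}$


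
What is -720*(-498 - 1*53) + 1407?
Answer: 398127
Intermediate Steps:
-720*(-498 - 1*53) + 1407 = -720*(-498 - 53) + 1407 = -720*(-551) + 1407 = 396720 + 1407 = 398127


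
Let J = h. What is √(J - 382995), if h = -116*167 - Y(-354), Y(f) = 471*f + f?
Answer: I*√235279 ≈ 485.06*I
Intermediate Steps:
Y(f) = 472*f
h = 147716 (h = -116*167 - 472*(-354) = -19372 - 1*(-167088) = -19372 + 167088 = 147716)
J = 147716
√(J - 382995) = √(147716 - 382995) = √(-235279) = I*√235279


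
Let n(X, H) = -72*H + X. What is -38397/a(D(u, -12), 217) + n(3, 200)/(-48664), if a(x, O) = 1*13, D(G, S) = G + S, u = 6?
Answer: -1868364447/632632 ≈ -2953.3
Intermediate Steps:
a(x, O) = 13
n(X, H) = X - 72*H
-38397/a(D(u, -12), 217) + n(3, 200)/(-48664) = -38397/13 + (3 - 72*200)/(-48664) = -38397*1/13 + (3 - 14400)*(-1/48664) = -38397/13 - 14397*(-1/48664) = -38397/13 + 14397/48664 = -1868364447/632632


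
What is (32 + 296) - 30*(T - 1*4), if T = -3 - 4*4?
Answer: 1018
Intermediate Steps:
T = -19 (T = -3 - 16 = -19)
(32 + 296) - 30*(T - 1*4) = (32 + 296) - 30*(-19 - 1*4) = 328 - 30*(-19 - 4) = 328 - 30*(-23) = 328 + 690 = 1018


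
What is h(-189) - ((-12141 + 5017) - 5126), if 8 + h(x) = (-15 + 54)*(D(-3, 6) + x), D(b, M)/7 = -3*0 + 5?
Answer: 6236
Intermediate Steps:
D(b, M) = 35 (D(b, M) = 7*(-3*0 + 5) = 7*(0 + 5) = 7*5 = 35)
h(x) = 1357 + 39*x (h(x) = -8 + (-15 + 54)*(35 + x) = -8 + 39*(35 + x) = -8 + (1365 + 39*x) = 1357 + 39*x)
h(-189) - ((-12141 + 5017) - 5126) = (1357 + 39*(-189)) - ((-12141 + 5017) - 5126) = (1357 - 7371) - (-7124 - 5126) = -6014 - 1*(-12250) = -6014 + 12250 = 6236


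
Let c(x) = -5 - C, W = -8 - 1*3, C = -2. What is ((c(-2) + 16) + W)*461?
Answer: 922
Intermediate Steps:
W = -11 (W = -8 - 3 = -11)
c(x) = -3 (c(x) = -5 - 1*(-2) = -5 + 2 = -3)
((c(-2) + 16) + W)*461 = ((-3 + 16) - 11)*461 = (13 - 11)*461 = 2*461 = 922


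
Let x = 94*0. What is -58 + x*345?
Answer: -58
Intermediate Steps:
x = 0
-58 + x*345 = -58 + 0*345 = -58 + 0 = -58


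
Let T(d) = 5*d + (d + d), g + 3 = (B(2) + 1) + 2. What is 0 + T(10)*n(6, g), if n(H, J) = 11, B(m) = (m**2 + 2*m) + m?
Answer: 770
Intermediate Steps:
B(m) = m**2 + 3*m
g = 10 (g = -3 + ((2*(3 + 2) + 1) + 2) = -3 + ((2*5 + 1) + 2) = -3 + ((10 + 1) + 2) = -3 + (11 + 2) = -3 + 13 = 10)
T(d) = 7*d (T(d) = 5*d + 2*d = 7*d)
0 + T(10)*n(6, g) = 0 + (7*10)*11 = 0 + 70*11 = 0 + 770 = 770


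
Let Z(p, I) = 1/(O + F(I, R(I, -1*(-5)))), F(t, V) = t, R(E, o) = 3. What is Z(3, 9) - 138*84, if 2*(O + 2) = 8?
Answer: -127511/11 ≈ -11592.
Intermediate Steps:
O = 2 (O = -2 + (1/2)*8 = -2 + 4 = 2)
Z(p, I) = 1/(2 + I)
Z(3, 9) - 138*84 = 1/(2 + 9) - 138*84 = 1/11 - 11592 = -127511/11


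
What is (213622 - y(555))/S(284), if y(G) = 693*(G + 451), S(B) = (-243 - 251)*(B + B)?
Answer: 30221/17537 ≈ 1.7233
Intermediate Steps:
S(B) = -988*B
y(G) = 312543 + 693*G (y(G) = 693*(451 + G) = 312543 + 693*G)
(213622 - y(555))/S(284) = (213622 - (312543 + 693*555))/((-988*284)) = (213622 - (312543 + 384615))/(-280592) = (213622 - 1*697158)*(-1/280592) = (213622 - 697158)*(-1/280592) = -483536*(-1/280592) = 30221/17537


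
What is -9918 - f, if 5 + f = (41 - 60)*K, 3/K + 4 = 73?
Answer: -227980/23 ≈ -9912.2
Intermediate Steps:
K = 1/23 (K = 3/(-4 + 73) = 3/69 = 3*(1/69) = 1/23 ≈ 0.043478)
f = -134/23 (f = -5 + (41 - 60)*(1/23) = -5 - 19*1/23 = -5 - 19/23 = -134/23 ≈ -5.8261)
-9918 - f = -9918 - 1*(-134/23) = -9918 + 134/23 = -227980/23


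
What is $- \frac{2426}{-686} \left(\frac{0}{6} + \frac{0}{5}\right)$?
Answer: $0$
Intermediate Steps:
$- \frac{2426}{-686} \left(\frac{0}{6} + \frac{0}{5}\right) = \left(-2426\right) \left(- \frac{1}{686}\right) \left(0 \cdot \frac{1}{6} + 0 \cdot \frac{1}{5}\right) = \frac{1213 \left(0 + 0\right)}{343} = \frac{1213}{343} \cdot 0 = 0$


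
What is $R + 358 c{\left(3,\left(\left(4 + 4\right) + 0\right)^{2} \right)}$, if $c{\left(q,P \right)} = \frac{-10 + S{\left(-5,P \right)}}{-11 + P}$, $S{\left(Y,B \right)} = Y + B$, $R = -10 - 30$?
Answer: $\frac{15422}{53} \approx 290.98$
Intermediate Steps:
$R = -40$ ($R = -10 - 30 = -40$)
$S{\left(Y,B \right)} = B + Y$
$c{\left(q,P \right)} = \frac{-15 + P}{-11 + P}$ ($c{\left(q,P \right)} = \frac{-10 + \left(P - 5\right)}{-11 + P} = \frac{-10 + \left(-5 + P\right)}{-11 + P} = \frac{-15 + P}{-11 + P}$)
$R + 358 c{\left(3,\left(\left(4 + 4\right) + 0\right)^{2} \right)} = -40 + 358 \frac{-15 + \left(\left(4 + 4\right) + 0\right)^{2}}{-11 + \left(\left(4 + 4\right) + 0\right)^{2}} = -40 + 358 \frac{-15 + \left(8 + 0\right)^{2}}{-11 + \left(8 + 0\right)^{2}} = -40 + 358 \frac{-15 + 8^{2}}{-11 + 8^{2}} = -40 + 358 \frac{-15 + 64}{-11 + 64} = -40 + 358 \cdot \frac{1}{53} \cdot 49 = -40 + 358 \cdot \frac{49}{53} = -40 + \frac{17542}{53} = \frac{15422}{53}$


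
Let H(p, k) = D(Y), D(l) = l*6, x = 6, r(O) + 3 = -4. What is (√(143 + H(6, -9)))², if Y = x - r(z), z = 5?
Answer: 221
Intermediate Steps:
r(O) = -7 (r(O) = -3 - 4 = -7)
Y = 13 (Y = 6 - 1*(-7) = 6 + 7 = 13)
D(l) = 6*l
H(p, k) = 78 (H(p, k) = 6*13 = 78)
(√(143 + H(6, -9)))² = (√(143 + 78))² = (√221)² = 221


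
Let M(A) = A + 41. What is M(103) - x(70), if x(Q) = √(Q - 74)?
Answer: 144 - 2*I ≈ 144.0 - 2.0*I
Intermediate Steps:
x(Q) = √(-74 + Q)
M(A) = 41 + A
M(103) - x(70) = (41 + 103) - √(-74 + 70) = 144 - √(-4) = 144 - 2*I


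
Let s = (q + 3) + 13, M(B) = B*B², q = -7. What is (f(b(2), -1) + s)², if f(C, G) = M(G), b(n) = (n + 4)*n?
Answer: 64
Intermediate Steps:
M(B) = B³
b(n) = n*(4 + n) (b(n) = (4 + n)*n = n*(4 + n))
f(C, G) = G³
s = 9 (s = (-7 + 3) + 13 = -4 + 13 = 9)
(f(b(2), -1) + s)² = ((-1)³ + 9)² = (-1 + 9)² = 8² = 64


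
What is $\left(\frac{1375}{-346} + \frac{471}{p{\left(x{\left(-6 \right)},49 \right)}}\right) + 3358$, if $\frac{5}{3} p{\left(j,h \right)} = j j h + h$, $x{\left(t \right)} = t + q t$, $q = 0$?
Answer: $\frac{2104245419}{627298} \approx 3354.5$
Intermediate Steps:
$x{\left(t \right)} = t$ ($x{\left(t \right)} = t + 0 t = t + 0 = t$)
$p{\left(j,h \right)} = \frac{3 h}{5} + \frac{3 h j^{2}}{5}$ ($p{\left(j,h \right)} = \frac{3 \left(j j h + h\right)}{5} = \frac{3 \left(j^{2} h + h\right)}{5} = \frac{3 \left(h j^{2} + h\right)}{5} = \frac{3 \left(h + h j^{2}\right)}{5} = \frac{3 h}{5} + \frac{3 h j^{2}}{5}$)
$\left(\frac{1375}{-346} + \frac{471}{p{\left(x{\left(-6 \right)},49 \right)}}\right) + 3358 = \left(\frac{1375}{-346} + \frac{471}{\frac{3}{5} \cdot 49 \left(1 + \left(-6\right)^{2}\right)}\right) + 3358 = \left(1375 \left(- \frac{1}{346}\right) + \frac{471}{\frac{3}{5} \cdot 49 \left(1 + 36\right)}\right) + 3358 = \left(- \frac{1375}{346} + \frac{471}{\frac{3}{5} \cdot 49 \cdot 37}\right) + 3358 = \left(- \frac{1375}{346} + \frac{471}{\frac{5439}{5}}\right) + 3358 = \left(- \frac{1375}{346} + 471 \cdot \frac{5}{5439}\right) + 3358 = \left(- \frac{1375}{346} + \frac{785}{1813}\right) + 3358 = - \frac{2221265}{627298} + 3358 = \frac{2104245419}{627298}$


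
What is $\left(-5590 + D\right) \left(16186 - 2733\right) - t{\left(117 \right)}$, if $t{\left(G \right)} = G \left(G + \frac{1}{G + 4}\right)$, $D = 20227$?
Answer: $\frac{23824642395}{121} \approx 1.969 \cdot 10^{8}$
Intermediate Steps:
$t{\left(G \right)} = G \left(G + \frac{1}{4 + G}\right)$
$\left(-5590 + D\right) \left(16186 - 2733\right) - t{\left(117 \right)} = \left(-5590 + 20227\right) \left(16186 - 2733\right) - \frac{117 \left(1 + 117^{2} + 4 \cdot 117\right)}{4 + 117} = 14637 \cdot 13453 - \frac{117 \left(1 + 13689 + 468\right)}{121} = 196911561 - 117 \cdot \frac{1}{121} \cdot 14158 = 196911561 - \frac{1656486}{121} = \frac{23824642395}{121}$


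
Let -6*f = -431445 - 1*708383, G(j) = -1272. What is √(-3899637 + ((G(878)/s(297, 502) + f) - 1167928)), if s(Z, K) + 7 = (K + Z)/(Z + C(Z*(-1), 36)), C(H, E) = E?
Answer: I*√6439039019709/1149 ≈ 2208.5*I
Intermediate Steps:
f = 569914/3 (f = -(-431445 - 1*708383)/6 = -(-431445 - 708383)/6 = -⅙*(-1139828) = 569914/3 ≈ 1.8997e+5)
s(Z, K) = -7 + (K + Z)/(36 + Z) (s(Z, K) = -7 + (K + Z)/(Z + 36) = -7 + (K + Z)/(36 + Z))
√(-3899637 + ((G(878)/s(297, 502) + f) - 1167928)) = √(-3899637 + ((-1272*(36 + 297)/(-252 + 502 - 6*297) + 569914/3) - 1167928)) = √(-3899637 + ((-1272*333/(-252 + 502 - 1782) + 569914/3) - 1167928)) = √(-3899637 + ((-1272/((1/333)*(-1532)) + 569914/3) - 1167928)) = √(-3899637 + ((-1272/(-1532/333) + 569914/3) - 1167928)) = √(-3899637 + ((-1272*(-333/1532) + 569914/3) - 1167928)) = √(-3899637 + ((105894/383 + 569914/3) - 1167928)) = √(-3899637 + (218594744/1149 - 1167928)) = √(-3899637 - 1123354528/1149) = √(-5604037441/1149) = I*√6439039019709/1149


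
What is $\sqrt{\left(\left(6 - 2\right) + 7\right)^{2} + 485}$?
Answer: $\sqrt{606} \approx 24.617$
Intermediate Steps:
$\sqrt{\left(\left(6 - 2\right) + 7\right)^{2} + 485} = \sqrt{\left(4 + 7\right)^{2} + 485} = \sqrt{11^{2} + 485} = \sqrt{121 + 485} = \sqrt{606}$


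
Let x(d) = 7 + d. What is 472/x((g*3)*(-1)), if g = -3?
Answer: 59/2 ≈ 29.500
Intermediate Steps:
472/x((g*3)*(-1)) = 472/(7 - 3*3*(-1)) = 472/(7 - 9*(-1)) = 472/(7 + 9) = 472/16 = 472*(1/16) = 59/2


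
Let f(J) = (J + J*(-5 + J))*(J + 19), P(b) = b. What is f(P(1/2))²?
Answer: 74529/64 ≈ 1164.5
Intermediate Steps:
f(J) = (19 + J)*(J + J*(-5 + J)) (f(J) = (J + J*(-5 + J))*(19 + J) = (19 + J)*(J + J*(-5 + J)))
f(P(1/2))² = ((-76 + (1/2)² + 15/2)/2)² = ((-76 + (½)² + 15*(½))/2)² = ((-76 + ¼ + 15/2)/2)² = ((½)*(-273/4))² = (-273/8)² = 74529/64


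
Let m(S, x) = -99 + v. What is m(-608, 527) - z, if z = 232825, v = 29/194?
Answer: -45187227/194 ≈ -2.3292e+5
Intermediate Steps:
v = 29/194 (v = 29*(1/194) = 29/194 ≈ 0.14948)
m(S, x) = -19177/194 (m(S, x) = -99 + 29/194 = -19177/194)
m(-608, 527) - z = -19177/194 - 1*232825 = -19177/194 - 232825 = -45187227/194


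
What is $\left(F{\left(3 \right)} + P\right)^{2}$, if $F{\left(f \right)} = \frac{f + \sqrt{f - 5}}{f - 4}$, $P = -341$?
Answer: $\left(344 + i \sqrt{2}\right)^{2} \approx 1.1833 \cdot 10^{5} + 973.0 i$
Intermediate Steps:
$F{\left(f \right)} = \frac{f + \sqrt{-5 + f}}{-4 + f}$
$\left(F{\left(3 \right)} + P\right)^{2} = \left(\frac{3 + \sqrt{-5 + 3}}{-4 + 3} - 341\right)^{2} = \left(\frac{3 + \sqrt{-2}}{-1} - 341\right)^{2} = \left(- (3 + i \sqrt{2}) - 341\right)^{2} = \left(\left(-3 - i \sqrt{2}\right) - 341\right)^{2} = \left(-344 - i \sqrt{2}\right)^{2}$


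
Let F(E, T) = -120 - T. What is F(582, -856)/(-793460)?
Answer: -184/198365 ≈ -0.00092758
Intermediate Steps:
F(582, -856)/(-793460) = (-120 - 1*(-856))/(-793460) = (-120 + 856)*(-1/793460) = 736*(-1/793460) = -184/198365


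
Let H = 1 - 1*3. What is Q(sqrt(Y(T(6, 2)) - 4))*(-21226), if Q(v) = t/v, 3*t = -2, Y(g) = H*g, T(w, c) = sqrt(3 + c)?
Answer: -21226*I*sqrt(2)/(3*sqrt(2 + sqrt(5))) ≈ -4861.6*I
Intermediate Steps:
H = -2 (H = 1 - 3 = -2)
Y(g) = -2*g
t = -2/3 (t = (1/3)*(-2) = -2/3 ≈ -0.66667)
Q(v) = -2/(3*v)
Q(sqrt(Y(T(6, 2)) - 4))*(-21226) = -2/(3*sqrt(-2*sqrt(3 + 2) - 4))*(-21226) = -2/(3*sqrt(-2*sqrt(5) - 4))*(-21226) = -2/(3*sqrt(-4 - 2*sqrt(5)))*(-21226) = 42452/(3*sqrt(-4 - 2*sqrt(5)))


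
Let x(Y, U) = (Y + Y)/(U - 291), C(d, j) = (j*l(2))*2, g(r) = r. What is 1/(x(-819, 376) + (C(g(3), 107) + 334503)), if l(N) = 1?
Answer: 85/28449307 ≈ 2.9878e-6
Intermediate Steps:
C(d, j) = 2*j (C(d, j) = (j*1)*2 = j*2 = 2*j)
x(Y, U) = 2*Y/(-291 + U) (x(Y, U) = (2*Y)/(-291 + U) = 2*Y/(-291 + U))
1/(x(-819, 376) + (C(g(3), 107) + 334503)) = 1/(2*(-819)/(-291 + 376) + (2*107 + 334503)) = 1/(2*(-819)/85 + (214 + 334503)) = 1/(2*(-819)*(1/85) + 334717) = 1/(-1638/85 + 334717) = 1/(28449307/85) = 85/28449307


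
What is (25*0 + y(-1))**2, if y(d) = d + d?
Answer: 4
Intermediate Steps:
y(d) = 2*d
(25*0 + y(-1))**2 = (25*0 + 2*(-1))**2 = (0 - 2)**2 = (-2)**2 = 4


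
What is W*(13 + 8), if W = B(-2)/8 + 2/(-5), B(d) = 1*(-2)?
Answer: -273/20 ≈ -13.650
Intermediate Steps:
B(d) = -2
W = -13/20 (W = -2/8 + 2/(-5) = -2*⅛ + 2*(-⅕) = -¼ - ⅖ = -13/20 ≈ -0.65000)
W*(13 + 8) = -13*(13 + 8)/20 = -13/20*21 = -273/20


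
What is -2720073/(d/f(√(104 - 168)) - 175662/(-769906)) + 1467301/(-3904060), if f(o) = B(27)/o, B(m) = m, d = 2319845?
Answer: -74891763898674803361379329098929/199264443964833960016209160778140 + 201980152744039927806155640*I/51040312896019518146803369 ≈ -0.37584 + 3.9573*I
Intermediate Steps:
f(o) = 27/o
-2720073/(d/f(√(104 - 168)) - 175662/(-769906)) + 1467301/(-3904060) = -2720073/(2319845/((27/(√(104 - 168)))) - 175662/(-769906)) + 1467301/(-3904060) = -2720073/(2319845/((27/(√(-64)))) - 175662*(-1/769906)) + 1467301*(-1/3904060) = -2720073/(2319845/((27/((8*I)))) + 87831/384953) - 1467301/3904060 = -2720073/(2319845/((27*(-I/8))) + 87831/384953) - 1467301/3904060 = -2720073/(2319845/((-27*I/8)) + 87831/384953) - 1467301/3904060 = -2720073/(2319845*(8*I/27) + 87831/384953) - 1467301/3904060 = -2720073/(18558760*I/27 + 87831/384953) - 1467301/3904060 = -2720073*108029644100361*(87831/384953 - 18558760*I/27)/51040312896019518146803369 - 1467301/3904060 = -293848518117001246353*(87831/384953 - 18558760*I/27)/51040312896019518146803369 - 1467301/3904060 = -1467301/3904060 - 293848518117001246353*(87831/384953 - 18558760*I/27)/51040312896019518146803369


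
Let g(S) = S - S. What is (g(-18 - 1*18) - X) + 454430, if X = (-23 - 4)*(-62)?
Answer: 452756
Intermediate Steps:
X = 1674 (X = -27*(-62) = 1674)
g(S) = 0
(g(-18 - 1*18) - X) + 454430 = (0 - 1*1674) + 454430 = (0 - 1674) + 454430 = -1674 + 454430 = 452756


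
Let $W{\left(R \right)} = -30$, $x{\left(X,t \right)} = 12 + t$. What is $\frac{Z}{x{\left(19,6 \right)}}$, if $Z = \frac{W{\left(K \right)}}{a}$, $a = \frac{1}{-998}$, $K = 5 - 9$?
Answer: $\frac{4990}{3} \approx 1663.3$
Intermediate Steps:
$K = -4$ ($K = 5 - 9 = -4$)
$a = - \frac{1}{998} \approx -0.001002$
$Z = 29940$ ($Z = - \frac{30}{- \frac{1}{998}} = \left(-30\right) \left(-998\right) = 29940$)
$\frac{Z}{x{\left(19,6 \right)}} = \frac{29940}{12 + 6} = \frac{29940}{18} = 29940 \cdot \frac{1}{18} = \frac{4990}{3}$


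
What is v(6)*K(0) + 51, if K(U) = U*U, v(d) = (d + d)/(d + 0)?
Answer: 51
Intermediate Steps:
v(d) = 2 (v(d) = (2*d)/d = 2)
K(U) = U²
v(6)*K(0) + 51 = 2*0² + 51 = 2*0 + 51 = 0 + 51 = 51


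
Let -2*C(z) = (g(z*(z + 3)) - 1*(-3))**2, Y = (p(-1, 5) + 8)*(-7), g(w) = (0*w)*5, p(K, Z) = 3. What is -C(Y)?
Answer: 9/2 ≈ 4.5000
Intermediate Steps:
g(w) = 0 (g(w) = 0*5 = 0)
Y = -77 (Y = (3 + 8)*(-7) = 11*(-7) = -77)
C(z) = -9/2 (C(z) = -(0 - 1*(-3))**2/2 = -(0 + 3)**2/2 = -1/2*3**2 = -1/2*9 = -9/2)
-C(Y) = -1*(-9/2) = 9/2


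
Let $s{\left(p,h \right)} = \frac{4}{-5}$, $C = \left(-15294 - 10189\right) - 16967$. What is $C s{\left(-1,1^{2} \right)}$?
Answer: $33960$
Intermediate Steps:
$C = -42450$ ($C = -25483 - 16967 = -42450$)
$s{\left(p,h \right)} = - \frac{4}{5}$ ($s{\left(p,h \right)} = 4 \left(- \frac{1}{5}\right) = - \frac{4}{5}$)
$C s{\left(-1,1^{2} \right)} = \left(-42450\right) \left(- \frac{4}{5}\right) = 33960$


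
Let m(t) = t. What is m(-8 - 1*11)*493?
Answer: -9367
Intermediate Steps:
m(-8 - 1*11)*493 = (-8 - 1*11)*493 = (-8 - 11)*493 = -19*493 = -9367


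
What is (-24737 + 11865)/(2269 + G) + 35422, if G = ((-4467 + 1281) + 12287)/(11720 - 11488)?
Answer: 18965813494/535509 ≈ 35416.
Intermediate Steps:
G = 9101/232 (G = (-3186 + 12287)/232 = 9101*(1/232) = 9101/232 ≈ 39.228)
(-24737 + 11865)/(2269 + G) + 35422 = (-24737 + 11865)/(2269 + 9101/232) + 35422 = -12872/535509/232 + 35422 = -12872*232/535509 + 35422 = -2986304/535509 + 35422 = 18965813494/535509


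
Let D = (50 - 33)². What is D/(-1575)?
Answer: -289/1575 ≈ -0.18349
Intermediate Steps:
D = 289 (D = 17² = 289)
D/(-1575) = 289/(-1575) = 289*(-1/1575) = -289/1575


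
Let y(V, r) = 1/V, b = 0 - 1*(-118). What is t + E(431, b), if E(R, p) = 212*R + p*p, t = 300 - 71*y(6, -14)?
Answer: 633505/6 ≈ 1.0558e+5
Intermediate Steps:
b = 118 (b = 0 + 118 = 118)
t = 1729/6 (t = 300 - 71/6 = 1729/6 ≈ 288.17)
E(R, p) = p² + 212*R (E(R, p) = 212*R + p² = p² + 212*R)
t + E(431, b) = 1729/6 + (118² + 212*431) = 1729/6 + (13924 + 91372) = 1729/6 + 105296 = 633505/6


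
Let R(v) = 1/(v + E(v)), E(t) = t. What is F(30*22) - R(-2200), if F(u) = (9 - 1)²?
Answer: 281601/4400 ≈ 64.000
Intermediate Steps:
F(u) = 64 (F(u) = 8² = 64)
R(v) = 1/(2*v) (R(v) = 1/(v + v) = 1/(2*v))
F(30*22) - R(-2200) = 64 - 1/(2*(-2200)) = 64 - (-1)/(2*2200) = 64 - 1*(-1/4400) = 64 + 1/4400 = 281601/4400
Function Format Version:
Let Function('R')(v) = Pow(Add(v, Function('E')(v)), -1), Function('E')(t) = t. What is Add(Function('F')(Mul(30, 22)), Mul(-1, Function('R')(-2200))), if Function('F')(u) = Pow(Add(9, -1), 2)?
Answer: Rational(281601, 4400) ≈ 64.000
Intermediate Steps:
Function('F')(u) = 64 (Function('F')(u) = Pow(8, 2) = 64)
Function('R')(v) = Mul(Rational(1, 2), Pow(v, -1)) (Function('R')(v) = Pow(Add(v, v), -1) = Pow(Mul(2, v), -1) = Mul(Rational(1, 2), Pow(v, -1)))
Add(Function('F')(Mul(30, 22)), Mul(-1, Function('R')(-2200))) = Add(64, Mul(-1, Mul(Rational(1, 2), Pow(-2200, -1)))) = Add(64, Mul(-1, Mul(Rational(1, 2), Rational(-1, 2200)))) = Add(64, Mul(-1, Rational(-1, 4400))) = Add(64, Rational(1, 4400)) = Rational(281601, 4400)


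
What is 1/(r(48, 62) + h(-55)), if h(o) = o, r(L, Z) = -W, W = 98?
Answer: -1/153 ≈ -0.0065359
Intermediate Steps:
r(L, Z) = -98 (r(L, Z) = -1*98 = -98)
1/(r(48, 62) + h(-55)) = 1/(-98 - 55) = 1/(-153) = -1/153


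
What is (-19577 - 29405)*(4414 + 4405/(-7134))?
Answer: -771100873861/3567 ≈ -2.1618e+8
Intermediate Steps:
(-19577 - 29405)*(4414 + 4405/(-7134)) = -48982*(4414 + 4405*(-1/7134)) = -48982*(4414 - 4405/7134) = -48982*31485071/7134 = -771100873861/3567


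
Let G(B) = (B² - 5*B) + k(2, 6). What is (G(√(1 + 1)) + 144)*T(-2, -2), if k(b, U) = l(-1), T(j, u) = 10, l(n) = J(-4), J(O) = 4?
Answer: 1500 - 50*√2 ≈ 1429.3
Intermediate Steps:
l(n) = 4
k(b, U) = 4
G(B) = 4 + B² - 5*B (G(B) = (B² - 5*B) + 4 = 4 + B² - 5*B)
(G(√(1 + 1)) + 144)*T(-2, -2) = ((4 + (√(1 + 1))² - 5*√(1 + 1)) + 144)*10 = ((4 + (√2)² - 5*√2) + 144)*10 = ((4 + 2 - 5*√2) + 144)*10 = ((6 - 5*√2) + 144)*10 = (150 - 5*√2)*10 = 1500 - 50*√2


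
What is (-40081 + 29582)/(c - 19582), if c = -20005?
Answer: 10499/39587 ≈ 0.26521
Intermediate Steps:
(-40081 + 29582)/(c - 19582) = (-40081 + 29582)/(-20005 - 19582) = -10499/(-39587) = -10499*(-1/39587) = 10499/39587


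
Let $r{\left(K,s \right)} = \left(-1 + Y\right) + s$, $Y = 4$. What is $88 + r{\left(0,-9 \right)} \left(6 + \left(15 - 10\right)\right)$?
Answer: $22$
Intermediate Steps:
$r{\left(K,s \right)} = 3 + s$ ($r{\left(K,s \right)} = \left(-1 + 4\right) + s = 3 + s$)
$88 + r{\left(0,-9 \right)} \left(6 + \left(15 - 10\right)\right) = 88 + \left(3 - 9\right) \left(6 + \left(15 - 10\right)\right) = 88 - 6 \left(6 + 5\right) = 88 - 66 = 22$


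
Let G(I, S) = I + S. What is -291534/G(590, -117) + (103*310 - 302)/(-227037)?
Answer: -66203964802/107388501 ≈ -616.49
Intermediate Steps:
-291534/G(590, -117) + (103*310 - 302)/(-227037) = -291534/(590 - 117) + (103*310 - 302)/(-227037) = -291534/473 + (31930 - 302)*(-1/227037) = -291534*1/473 + 31628*(-1/227037) = -291534/473 - 31628/227037 = -66203964802/107388501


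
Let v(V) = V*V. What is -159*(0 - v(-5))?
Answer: 3975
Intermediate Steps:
v(V) = V²
-159*(0 - v(-5)) = -159*(0 - 1*(-5)²) = -159*(0 - 1*25) = -159*(0 - 25) = -159*(-25) = 3975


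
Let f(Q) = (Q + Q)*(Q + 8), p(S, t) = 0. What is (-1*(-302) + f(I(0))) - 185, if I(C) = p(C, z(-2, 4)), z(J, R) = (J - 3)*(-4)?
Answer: 117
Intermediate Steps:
z(J, R) = 12 - 4*J (z(J, R) = (-3 + J)*(-4) = 12 - 4*J)
I(C) = 0
f(Q) = 2*Q*(8 + Q) (f(Q) = (2*Q)*(8 + Q) = 2*Q*(8 + Q))
(-1*(-302) + f(I(0))) - 185 = (-1*(-302) + 2*0*(8 + 0)) - 185 = (302 + 2*0*8) - 185 = (302 + 0) - 185 = 302 - 185 = 117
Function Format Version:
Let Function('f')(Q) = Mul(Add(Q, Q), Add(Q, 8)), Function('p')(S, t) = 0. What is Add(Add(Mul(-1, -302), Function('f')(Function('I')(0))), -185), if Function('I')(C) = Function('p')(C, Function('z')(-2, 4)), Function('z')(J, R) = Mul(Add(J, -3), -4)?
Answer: 117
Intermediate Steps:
Function('z')(J, R) = Add(12, Mul(-4, J)) (Function('z')(J, R) = Mul(Add(-3, J), -4) = Add(12, Mul(-4, J)))
Function('I')(C) = 0
Function('f')(Q) = Mul(2, Q, Add(8, Q)) (Function('f')(Q) = Mul(Mul(2, Q), Add(8, Q)) = Mul(2, Q, Add(8, Q)))
Add(Add(Mul(-1, -302), Function('f')(Function('I')(0))), -185) = Add(Add(Mul(-1, -302), Mul(2, 0, Add(8, 0))), -185) = Add(Add(302, Mul(2, 0, 8)), -185) = Add(Add(302, 0), -185) = Add(302, -185) = 117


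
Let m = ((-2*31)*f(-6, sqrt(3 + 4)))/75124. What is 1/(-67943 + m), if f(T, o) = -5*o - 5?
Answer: -47930517025391/3256542920470258773 - 2911055*sqrt(7)/3256542920470258773 ≈ -1.4718e-5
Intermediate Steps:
f(T, o) = -5 - 5*o
m = 155/37562 + 155*sqrt(7)/37562 (m = ((-2*31)*(-5 - 5*sqrt(3 + 4)))/75124 = -62*(-5 - 5*sqrt(7))*(1/75124) = (310 + 310*sqrt(7))*(1/75124) = 155/37562 + 155*sqrt(7)/37562 ≈ 0.015044)
1/(-67943 + m) = 1/(-67943 + (155/37562 + 155*sqrt(7)/37562)) = 1/(-2552074811/37562 + 155*sqrt(7)/37562)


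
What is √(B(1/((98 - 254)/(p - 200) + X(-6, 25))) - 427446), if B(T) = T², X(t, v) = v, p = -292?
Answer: I*√460549126343/1038 ≈ 653.79*I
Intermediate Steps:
√(B(1/((98 - 254)/(p - 200) + X(-6, 25))) - 427446) = √((1/((98 - 254)/(-292 - 200) + 25))² - 427446) = √((1/(-156/(-492) + 25))² - 427446) = √((1/(-156*(-1/492) + 25))² - 427446) = √((1/(13/41 + 25))² - 427446) = √((1/(1038/41))² - 427446) = √((41/1038)² - 427446) = √(1681/1077444 - 427446) = √(-460549126343/1077444) = I*√460549126343/1038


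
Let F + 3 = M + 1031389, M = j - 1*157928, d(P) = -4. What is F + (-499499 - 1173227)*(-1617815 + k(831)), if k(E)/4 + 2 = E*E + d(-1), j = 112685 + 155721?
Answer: -1914274856166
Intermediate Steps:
j = 268406
M = 110478 (M = 268406 - 1*157928 = 268406 - 157928 = 110478)
k(E) = -24 + 4*E² (k(E) = -8 + 4*(E*E - 4) = -8 + 4*(E² - 4) = -8 + 4*(-4 + E²) = -8 + (-16 + 4*E²) = -24 + 4*E²)
F = 1141864 (F = -3 + (110478 + 1031389) = -3 + 1141867 = 1141864)
F + (-499499 - 1173227)*(-1617815 + k(831)) = 1141864 + (-499499 - 1173227)*(-1617815 + (-24 + 4*831²)) = 1141864 - 1672726*(-1617815 + (-24 + 4*690561)) = 1141864 - 1672726*(-1617815 + (-24 + 2762244)) = 1141864 - 1672726*(-1617815 + 2762220) = 1141864 - 1672726*1144405 = 1141864 - 1914275998030 = -1914274856166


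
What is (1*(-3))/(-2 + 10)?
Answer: -3/8 ≈ -0.37500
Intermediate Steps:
(1*(-3))/(-2 + 10) = -3/8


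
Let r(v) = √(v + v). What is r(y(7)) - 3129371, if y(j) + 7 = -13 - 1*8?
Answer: -3129371 + 2*I*√14 ≈ -3.1294e+6 + 7.4833*I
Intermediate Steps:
y(j) = -28 (y(j) = -7 + (-13 - 1*8) = -7 + (-13 - 8) = -7 - 21 = -28)
r(v) = √2*√v (r(v) = √(2*v) = √2*√v)
r(y(7)) - 3129371 = √2*√(-28) - 3129371 = √2*(2*I*√7) - 3129371 = 2*I*√14 - 3129371 = -3129371 + 2*I*√14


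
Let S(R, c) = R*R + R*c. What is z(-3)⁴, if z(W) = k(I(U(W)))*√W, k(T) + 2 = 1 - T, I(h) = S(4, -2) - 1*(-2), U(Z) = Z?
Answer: 131769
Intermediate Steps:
S(R, c) = R² + R*c
I(h) = 10 (I(h) = 4*(4 - 2) - 1*(-2) = 4*2 + 2 = 8 + 2 = 10)
k(T) = -1 - T (k(T) = -2 + (1 - T) = -1 - T)
z(W) = -11*√W (z(W) = (-1 - 1*10)*√W = (-1 - 10)*√W = -11*√W)
z(-3)⁴ = (-11*I*√3)⁴ = 131769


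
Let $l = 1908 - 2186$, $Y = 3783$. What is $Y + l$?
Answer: $3505$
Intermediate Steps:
$l = -278$
$Y + l = 3783 - 278 = 3505$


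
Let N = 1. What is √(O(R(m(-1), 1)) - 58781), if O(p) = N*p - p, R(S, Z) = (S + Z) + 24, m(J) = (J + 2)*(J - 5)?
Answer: I*√58781 ≈ 242.45*I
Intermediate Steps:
m(J) = (-5 + J)*(2 + J) (m(J) = (2 + J)*(-5 + J) = (-5 + J)*(2 + J))
R(S, Z) = 24 + S + Z
O(p) = 0 (O(p) = 1*p - p = p - p = 0)
√(O(R(m(-1), 1)) - 58781) = √(0 - 58781) = √(-58781) = I*√58781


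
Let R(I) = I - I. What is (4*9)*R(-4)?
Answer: 0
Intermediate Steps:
R(I) = 0
(4*9)*R(-4) = (4*9)*0 = 36*0 = 0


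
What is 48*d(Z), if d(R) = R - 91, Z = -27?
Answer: -5664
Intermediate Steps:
d(R) = -91 + R
48*d(Z) = 48*(-91 - 27) = 48*(-118) = -5664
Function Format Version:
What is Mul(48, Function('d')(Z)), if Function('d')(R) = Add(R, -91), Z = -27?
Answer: -5664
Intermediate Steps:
Function('d')(R) = Add(-91, R)
Mul(48, Function('d')(Z)) = Mul(48, Add(-91, -27)) = Mul(48, -118) = -5664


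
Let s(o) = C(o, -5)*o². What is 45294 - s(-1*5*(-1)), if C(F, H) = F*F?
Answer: 44669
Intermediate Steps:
C(F, H) = F²
s(o) = o⁴ (s(o) = o²*o² = o⁴)
45294 - s(-1*5*(-1)) = 45294 - (-1*5*(-1))⁴ = 45294 - (-5*(-1))⁴ = 45294 - 1*5⁴ = 45294 - 1*625 = 45294 - 625 = 44669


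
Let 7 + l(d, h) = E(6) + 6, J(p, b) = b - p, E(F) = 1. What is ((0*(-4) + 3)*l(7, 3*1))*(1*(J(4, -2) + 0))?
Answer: 0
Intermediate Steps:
l(d, h) = 0 (l(d, h) = -7 + (1 + 6) = -7 + 7 = 0)
((0*(-4) + 3)*l(7, 3*1))*(1*(J(4, -2) + 0)) = ((0*(-4) + 3)*0)*(1*((-2 - 1*4) + 0)) = ((0 + 3)*0)*(1*((-2 - 4) + 0)) = (3*0)*(1*(-6 + 0)) = 0*(1*(-6)) = 0*(-6) = 0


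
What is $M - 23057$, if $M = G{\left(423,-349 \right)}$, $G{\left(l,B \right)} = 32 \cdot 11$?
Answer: $-22705$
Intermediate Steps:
$G{\left(l,B \right)} = 352$
$M = 352$
$M - 23057 = 352 - 23057 = -22705$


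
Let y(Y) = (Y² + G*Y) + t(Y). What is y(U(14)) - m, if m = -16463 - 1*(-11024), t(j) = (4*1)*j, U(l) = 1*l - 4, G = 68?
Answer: 6259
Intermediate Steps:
U(l) = -4 + l (U(l) = l - 4 = -4 + l)
t(j) = 4*j
m = -5439 (m = -16463 + 11024 = -5439)
y(Y) = Y² + 72*Y (y(Y) = (Y² + 68*Y) + 4*Y = Y² + 72*Y)
y(U(14)) - m = (-4 + 14)*(72 + (-4 + 14)) - 1*(-5439) = 10*(72 + 10) + 5439 = 10*82 + 5439 = 820 + 5439 = 6259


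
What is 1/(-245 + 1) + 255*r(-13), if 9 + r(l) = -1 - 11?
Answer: -1306621/244 ≈ -5355.0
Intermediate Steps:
r(l) = -21 (r(l) = -9 + (-1 - 11) = -9 - 12 = -21)
1/(-245 + 1) + 255*r(-13) = 1/(-245 + 1) + 255*(-21) = 1/(-244) - 5355 = -1/244 - 5355 = -1306621/244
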